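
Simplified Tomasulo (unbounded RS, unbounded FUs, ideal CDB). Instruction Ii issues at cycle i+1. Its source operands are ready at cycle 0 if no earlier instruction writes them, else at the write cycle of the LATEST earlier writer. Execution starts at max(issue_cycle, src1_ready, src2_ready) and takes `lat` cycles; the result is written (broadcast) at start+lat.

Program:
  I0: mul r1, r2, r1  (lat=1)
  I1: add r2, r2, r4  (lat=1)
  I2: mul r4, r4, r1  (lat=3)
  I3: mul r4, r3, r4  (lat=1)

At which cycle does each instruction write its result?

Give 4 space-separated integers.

I0 mul r1: issue@1 deps=(None,None) exec_start@1 write@2
I1 add r2: issue@2 deps=(None,None) exec_start@2 write@3
I2 mul r4: issue@3 deps=(None,0) exec_start@3 write@6
I3 mul r4: issue@4 deps=(None,2) exec_start@6 write@7

Answer: 2 3 6 7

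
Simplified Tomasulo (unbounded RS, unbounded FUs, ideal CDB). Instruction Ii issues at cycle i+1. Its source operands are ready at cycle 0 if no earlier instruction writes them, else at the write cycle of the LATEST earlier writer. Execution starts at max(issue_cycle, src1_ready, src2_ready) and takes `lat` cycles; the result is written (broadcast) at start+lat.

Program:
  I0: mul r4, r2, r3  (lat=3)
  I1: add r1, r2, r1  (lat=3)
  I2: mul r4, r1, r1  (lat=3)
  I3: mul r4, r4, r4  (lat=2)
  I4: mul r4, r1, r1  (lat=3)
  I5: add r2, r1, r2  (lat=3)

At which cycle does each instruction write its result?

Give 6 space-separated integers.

I0 mul r4: issue@1 deps=(None,None) exec_start@1 write@4
I1 add r1: issue@2 deps=(None,None) exec_start@2 write@5
I2 mul r4: issue@3 deps=(1,1) exec_start@5 write@8
I3 mul r4: issue@4 deps=(2,2) exec_start@8 write@10
I4 mul r4: issue@5 deps=(1,1) exec_start@5 write@8
I5 add r2: issue@6 deps=(1,None) exec_start@6 write@9

Answer: 4 5 8 10 8 9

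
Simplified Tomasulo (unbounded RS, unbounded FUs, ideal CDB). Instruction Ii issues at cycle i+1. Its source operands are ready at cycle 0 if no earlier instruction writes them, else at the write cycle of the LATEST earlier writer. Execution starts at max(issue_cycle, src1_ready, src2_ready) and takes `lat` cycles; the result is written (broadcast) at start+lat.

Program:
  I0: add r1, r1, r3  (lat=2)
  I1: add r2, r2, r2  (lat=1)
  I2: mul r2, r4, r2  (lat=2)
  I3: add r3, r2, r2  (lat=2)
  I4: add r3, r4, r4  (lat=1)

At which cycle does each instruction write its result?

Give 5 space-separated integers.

I0 add r1: issue@1 deps=(None,None) exec_start@1 write@3
I1 add r2: issue@2 deps=(None,None) exec_start@2 write@3
I2 mul r2: issue@3 deps=(None,1) exec_start@3 write@5
I3 add r3: issue@4 deps=(2,2) exec_start@5 write@7
I4 add r3: issue@5 deps=(None,None) exec_start@5 write@6

Answer: 3 3 5 7 6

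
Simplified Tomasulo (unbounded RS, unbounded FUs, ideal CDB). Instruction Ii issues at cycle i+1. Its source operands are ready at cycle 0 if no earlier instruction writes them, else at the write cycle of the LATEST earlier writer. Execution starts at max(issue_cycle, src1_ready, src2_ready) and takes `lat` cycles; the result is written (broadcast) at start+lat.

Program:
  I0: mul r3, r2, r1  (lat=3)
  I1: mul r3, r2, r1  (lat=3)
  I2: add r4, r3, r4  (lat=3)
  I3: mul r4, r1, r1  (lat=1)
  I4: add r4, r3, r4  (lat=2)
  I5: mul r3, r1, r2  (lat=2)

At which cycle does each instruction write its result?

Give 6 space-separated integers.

Answer: 4 5 8 5 7 8

Derivation:
I0 mul r3: issue@1 deps=(None,None) exec_start@1 write@4
I1 mul r3: issue@2 deps=(None,None) exec_start@2 write@5
I2 add r4: issue@3 deps=(1,None) exec_start@5 write@8
I3 mul r4: issue@4 deps=(None,None) exec_start@4 write@5
I4 add r4: issue@5 deps=(1,3) exec_start@5 write@7
I5 mul r3: issue@6 deps=(None,None) exec_start@6 write@8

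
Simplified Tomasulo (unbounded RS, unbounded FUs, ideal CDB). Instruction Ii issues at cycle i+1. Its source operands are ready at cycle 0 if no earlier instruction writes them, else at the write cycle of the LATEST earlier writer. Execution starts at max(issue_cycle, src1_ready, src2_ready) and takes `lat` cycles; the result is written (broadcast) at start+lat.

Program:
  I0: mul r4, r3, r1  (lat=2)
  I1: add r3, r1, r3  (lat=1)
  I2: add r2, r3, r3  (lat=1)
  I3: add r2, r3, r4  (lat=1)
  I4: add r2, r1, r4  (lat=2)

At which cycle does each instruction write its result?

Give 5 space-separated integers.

I0 mul r4: issue@1 deps=(None,None) exec_start@1 write@3
I1 add r3: issue@2 deps=(None,None) exec_start@2 write@3
I2 add r2: issue@3 deps=(1,1) exec_start@3 write@4
I3 add r2: issue@4 deps=(1,0) exec_start@4 write@5
I4 add r2: issue@5 deps=(None,0) exec_start@5 write@7

Answer: 3 3 4 5 7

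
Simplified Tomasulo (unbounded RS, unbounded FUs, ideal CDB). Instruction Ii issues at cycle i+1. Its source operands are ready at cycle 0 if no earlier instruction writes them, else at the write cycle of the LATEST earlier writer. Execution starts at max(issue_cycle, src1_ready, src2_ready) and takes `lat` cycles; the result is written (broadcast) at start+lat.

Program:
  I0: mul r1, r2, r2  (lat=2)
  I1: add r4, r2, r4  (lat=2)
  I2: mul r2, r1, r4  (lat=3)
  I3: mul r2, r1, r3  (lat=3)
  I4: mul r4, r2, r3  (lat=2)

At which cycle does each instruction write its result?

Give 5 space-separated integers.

I0 mul r1: issue@1 deps=(None,None) exec_start@1 write@3
I1 add r4: issue@2 deps=(None,None) exec_start@2 write@4
I2 mul r2: issue@3 deps=(0,1) exec_start@4 write@7
I3 mul r2: issue@4 deps=(0,None) exec_start@4 write@7
I4 mul r4: issue@5 deps=(3,None) exec_start@7 write@9

Answer: 3 4 7 7 9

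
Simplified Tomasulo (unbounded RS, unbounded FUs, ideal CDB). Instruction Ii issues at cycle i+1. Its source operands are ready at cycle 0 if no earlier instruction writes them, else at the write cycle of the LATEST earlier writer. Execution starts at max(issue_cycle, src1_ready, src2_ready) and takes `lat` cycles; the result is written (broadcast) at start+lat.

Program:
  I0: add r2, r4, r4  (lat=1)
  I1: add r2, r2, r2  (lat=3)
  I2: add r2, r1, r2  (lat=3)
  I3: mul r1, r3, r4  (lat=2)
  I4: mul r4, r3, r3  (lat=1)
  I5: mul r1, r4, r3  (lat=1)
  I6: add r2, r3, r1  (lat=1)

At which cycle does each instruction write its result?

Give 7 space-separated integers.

I0 add r2: issue@1 deps=(None,None) exec_start@1 write@2
I1 add r2: issue@2 deps=(0,0) exec_start@2 write@5
I2 add r2: issue@3 deps=(None,1) exec_start@5 write@8
I3 mul r1: issue@4 deps=(None,None) exec_start@4 write@6
I4 mul r4: issue@5 deps=(None,None) exec_start@5 write@6
I5 mul r1: issue@6 deps=(4,None) exec_start@6 write@7
I6 add r2: issue@7 deps=(None,5) exec_start@7 write@8

Answer: 2 5 8 6 6 7 8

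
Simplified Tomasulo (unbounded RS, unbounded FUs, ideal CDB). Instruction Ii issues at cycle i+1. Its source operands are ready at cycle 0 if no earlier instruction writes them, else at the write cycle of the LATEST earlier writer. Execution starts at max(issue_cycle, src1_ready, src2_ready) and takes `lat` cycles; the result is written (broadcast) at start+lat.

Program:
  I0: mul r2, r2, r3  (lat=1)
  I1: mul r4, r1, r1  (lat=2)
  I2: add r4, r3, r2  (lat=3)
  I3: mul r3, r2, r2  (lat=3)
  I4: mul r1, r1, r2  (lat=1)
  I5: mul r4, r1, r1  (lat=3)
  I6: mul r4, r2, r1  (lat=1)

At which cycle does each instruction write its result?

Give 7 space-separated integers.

Answer: 2 4 6 7 6 9 8

Derivation:
I0 mul r2: issue@1 deps=(None,None) exec_start@1 write@2
I1 mul r4: issue@2 deps=(None,None) exec_start@2 write@4
I2 add r4: issue@3 deps=(None,0) exec_start@3 write@6
I3 mul r3: issue@4 deps=(0,0) exec_start@4 write@7
I4 mul r1: issue@5 deps=(None,0) exec_start@5 write@6
I5 mul r4: issue@6 deps=(4,4) exec_start@6 write@9
I6 mul r4: issue@7 deps=(0,4) exec_start@7 write@8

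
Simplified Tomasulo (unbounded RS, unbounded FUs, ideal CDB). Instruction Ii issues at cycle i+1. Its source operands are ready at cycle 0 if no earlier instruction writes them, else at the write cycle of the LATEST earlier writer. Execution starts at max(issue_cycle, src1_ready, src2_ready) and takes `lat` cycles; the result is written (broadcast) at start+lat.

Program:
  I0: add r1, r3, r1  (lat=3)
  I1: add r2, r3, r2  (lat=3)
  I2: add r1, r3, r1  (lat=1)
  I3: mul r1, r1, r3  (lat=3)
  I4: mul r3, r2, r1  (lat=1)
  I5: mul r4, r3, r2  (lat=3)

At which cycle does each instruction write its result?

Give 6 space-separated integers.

Answer: 4 5 5 8 9 12

Derivation:
I0 add r1: issue@1 deps=(None,None) exec_start@1 write@4
I1 add r2: issue@2 deps=(None,None) exec_start@2 write@5
I2 add r1: issue@3 deps=(None,0) exec_start@4 write@5
I3 mul r1: issue@4 deps=(2,None) exec_start@5 write@8
I4 mul r3: issue@5 deps=(1,3) exec_start@8 write@9
I5 mul r4: issue@6 deps=(4,1) exec_start@9 write@12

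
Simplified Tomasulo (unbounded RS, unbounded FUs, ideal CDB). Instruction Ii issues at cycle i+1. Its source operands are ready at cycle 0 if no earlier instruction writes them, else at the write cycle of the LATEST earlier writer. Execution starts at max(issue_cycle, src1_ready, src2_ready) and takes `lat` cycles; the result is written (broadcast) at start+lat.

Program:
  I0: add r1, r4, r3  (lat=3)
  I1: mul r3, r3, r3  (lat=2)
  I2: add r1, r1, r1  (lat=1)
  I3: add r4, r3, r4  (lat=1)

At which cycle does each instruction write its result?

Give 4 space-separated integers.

I0 add r1: issue@1 deps=(None,None) exec_start@1 write@4
I1 mul r3: issue@2 deps=(None,None) exec_start@2 write@4
I2 add r1: issue@3 deps=(0,0) exec_start@4 write@5
I3 add r4: issue@4 deps=(1,None) exec_start@4 write@5

Answer: 4 4 5 5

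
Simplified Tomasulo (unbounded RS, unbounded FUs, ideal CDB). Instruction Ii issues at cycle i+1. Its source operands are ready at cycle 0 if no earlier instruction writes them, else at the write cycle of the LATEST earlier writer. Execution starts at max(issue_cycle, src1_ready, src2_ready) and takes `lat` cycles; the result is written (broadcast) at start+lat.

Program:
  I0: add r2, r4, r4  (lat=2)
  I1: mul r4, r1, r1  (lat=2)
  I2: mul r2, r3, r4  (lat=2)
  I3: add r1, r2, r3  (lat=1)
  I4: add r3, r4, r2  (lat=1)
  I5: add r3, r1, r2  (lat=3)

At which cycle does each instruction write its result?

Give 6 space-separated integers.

Answer: 3 4 6 7 7 10

Derivation:
I0 add r2: issue@1 deps=(None,None) exec_start@1 write@3
I1 mul r4: issue@2 deps=(None,None) exec_start@2 write@4
I2 mul r2: issue@3 deps=(None,1) exec_start@4 write@6
I3 add r1: issue@4 deps=(2,None) exec_start@6 write@7
I4 add r3: issue@5 deps=(1,2) exec_start@6 write@7
I5 add r3: issue@6 deps=(3,2) exec_start@7 write@10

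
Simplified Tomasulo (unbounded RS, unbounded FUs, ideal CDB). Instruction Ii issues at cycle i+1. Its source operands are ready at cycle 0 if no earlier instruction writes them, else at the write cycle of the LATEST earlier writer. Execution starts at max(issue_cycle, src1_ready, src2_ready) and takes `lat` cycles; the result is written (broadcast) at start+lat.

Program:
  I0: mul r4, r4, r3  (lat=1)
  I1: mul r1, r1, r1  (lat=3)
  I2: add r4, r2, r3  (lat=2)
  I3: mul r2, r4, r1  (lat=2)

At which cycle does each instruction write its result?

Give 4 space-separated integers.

I0 mul r4: issue@1 deps=(None,None) exec_start@1 write@2
I1 mul r1: issue@2 deps=(None,None) exec_start@2 write@5
I2 add r4: issue@3 deps=(None,None) exec_start@3 write@5
I3 mul r2: issue@4 deps=(2,1) exec_start@5 write@7

Answer: 2 5 5 7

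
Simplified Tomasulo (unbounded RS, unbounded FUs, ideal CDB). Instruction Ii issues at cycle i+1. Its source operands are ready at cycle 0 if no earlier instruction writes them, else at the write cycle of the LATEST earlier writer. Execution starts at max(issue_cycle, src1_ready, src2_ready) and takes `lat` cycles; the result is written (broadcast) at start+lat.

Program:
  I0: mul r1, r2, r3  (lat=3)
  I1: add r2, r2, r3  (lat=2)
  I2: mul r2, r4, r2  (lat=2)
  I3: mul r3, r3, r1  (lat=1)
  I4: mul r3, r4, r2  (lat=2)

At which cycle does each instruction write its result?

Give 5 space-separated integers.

Answer: 4 4 6 5 8

Derivation:
I0 mul r1: issue@1 deps=(None,None) exec_start@1 write@4
I1 add r2: issue@2 deps=(None,None) exec_start@2 write@4
I2 mul r2: issue@3 deps=(None,1) exec_start@4 write@6
I3 mul r3: issue@4 deps=(None,0) exec_start@4 write@5
I4 mul r3: issue@5 deps=(None,2) exec_start@6 write@8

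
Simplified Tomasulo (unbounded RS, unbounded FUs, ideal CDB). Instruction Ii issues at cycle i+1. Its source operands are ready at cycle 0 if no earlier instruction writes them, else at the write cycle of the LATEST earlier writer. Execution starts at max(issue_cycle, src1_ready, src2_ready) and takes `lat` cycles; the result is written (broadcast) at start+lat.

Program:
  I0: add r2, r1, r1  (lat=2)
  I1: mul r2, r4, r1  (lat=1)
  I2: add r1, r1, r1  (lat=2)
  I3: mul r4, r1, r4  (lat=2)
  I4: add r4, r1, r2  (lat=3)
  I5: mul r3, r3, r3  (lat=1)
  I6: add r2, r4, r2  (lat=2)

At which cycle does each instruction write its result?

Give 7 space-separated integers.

I0 add r2: issue@1 deps=(None,None) exec_start@1 write@3
I1 mul r2: issue@2 deps=(None,None) exec_start@2 write@3
I2 add r1: issue@3 deps=(None,None) exec_start@3 write@5
I3 mul r4: issue@4 deps=(2,None) exec_start@5 write@7
I4 add r4: issue@5 deps=(2,1) exec_start@5 write@8
I5 mul r3: issue@6 deps=(None,None) exec_start@6 write@7
I6 add r2: issue@7 deps=(4,1) exec_start@8 write@10

Answer: 3 3 5 7 8 7 10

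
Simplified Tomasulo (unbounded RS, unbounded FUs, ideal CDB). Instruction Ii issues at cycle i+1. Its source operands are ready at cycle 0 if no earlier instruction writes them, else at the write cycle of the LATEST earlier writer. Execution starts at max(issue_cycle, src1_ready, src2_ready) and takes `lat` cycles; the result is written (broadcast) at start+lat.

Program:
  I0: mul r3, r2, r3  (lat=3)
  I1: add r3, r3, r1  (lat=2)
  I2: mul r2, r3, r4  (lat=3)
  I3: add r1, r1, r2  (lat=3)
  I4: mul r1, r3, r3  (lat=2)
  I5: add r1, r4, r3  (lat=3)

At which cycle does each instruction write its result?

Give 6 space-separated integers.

I0 mul r3: issue@1 deps=(None,None) exec_start@1 write@4
I1 add r3: issue@2 deps=(0,None) exec_start@4 write@6
I2 mul r2: issue@3 deps=(1,None) exec_start@6 write@9
I3 add r1: issue@4 deps=(None,2) exec_start@9 write@12
I4 mul r1: issue@5 deps=(1,1) exec_start@6 write@8
I5 add r1: issue@6 deps=(None,1) exec_start@6 write@9

Answer: 4 6 9 12 8 9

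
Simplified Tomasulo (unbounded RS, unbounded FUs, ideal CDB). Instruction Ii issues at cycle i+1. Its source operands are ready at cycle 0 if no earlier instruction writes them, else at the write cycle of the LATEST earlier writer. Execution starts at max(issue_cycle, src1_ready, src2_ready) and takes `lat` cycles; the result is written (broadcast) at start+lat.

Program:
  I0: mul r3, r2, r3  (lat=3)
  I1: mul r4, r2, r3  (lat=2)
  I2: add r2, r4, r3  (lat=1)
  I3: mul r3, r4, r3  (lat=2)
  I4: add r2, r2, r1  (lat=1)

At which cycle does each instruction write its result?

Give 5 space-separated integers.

Answer: 4 6 7 8 8

Derivation:
I0 mul r3: issue@1 deps=(None,None) exec_start@1 write@4
I1 mul r4: issue@2 deps=(None,0) exec_start@4 write@6
I2 add r2: issue@3 deps=(1,0) exec_start@6 write@7
I3 mul r3: issue@4 deps=(1,0) exec_start@6 write@8
I4 add r2: issue@5 deps=(2,None) exec_start@7 write@8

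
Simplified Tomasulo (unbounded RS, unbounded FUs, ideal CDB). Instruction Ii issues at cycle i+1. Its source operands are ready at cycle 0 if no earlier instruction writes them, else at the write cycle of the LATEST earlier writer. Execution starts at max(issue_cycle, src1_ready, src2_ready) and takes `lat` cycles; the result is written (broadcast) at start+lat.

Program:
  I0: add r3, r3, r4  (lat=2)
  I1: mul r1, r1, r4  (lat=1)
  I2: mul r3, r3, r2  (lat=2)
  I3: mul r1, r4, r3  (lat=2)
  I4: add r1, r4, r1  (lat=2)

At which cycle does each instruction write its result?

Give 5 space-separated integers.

Answer: 3 3 5 7 9

Derivation:
I0 add r3: issue@1 deps=(None,None) exec_start@1 write@3
I1 mul r1: issue@2 deps=(None,None) exec_start@2 write@3
I2 mul r3: issue@3 deps=(0,None) exec_start@3 write@5
I3 mul r1: issue@4 deps=(None,2) exec_start@5 write@7
I4 add r1: issue@5 deps=(None,3) exec_start@7 write@9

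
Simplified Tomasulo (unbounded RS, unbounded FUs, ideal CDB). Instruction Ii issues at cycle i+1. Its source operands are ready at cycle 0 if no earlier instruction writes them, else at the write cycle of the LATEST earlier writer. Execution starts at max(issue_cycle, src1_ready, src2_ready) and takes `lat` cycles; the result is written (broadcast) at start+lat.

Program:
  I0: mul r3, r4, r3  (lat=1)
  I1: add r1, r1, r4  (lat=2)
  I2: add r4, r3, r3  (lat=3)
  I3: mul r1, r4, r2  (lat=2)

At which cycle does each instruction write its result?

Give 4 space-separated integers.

I0 mul r3: issue@1 deps=(None,None) exec_start@1 write@2
I1 add r1: issue@2 deps=(None,None) exec_start@2 write@4
I2 add r4: issue@3 deps=(0,0) exec_start@3 write@6
I3 mul r1: issue@4 deps=(2,None) exec_start@6 write@8

Answer: 2 4 6 8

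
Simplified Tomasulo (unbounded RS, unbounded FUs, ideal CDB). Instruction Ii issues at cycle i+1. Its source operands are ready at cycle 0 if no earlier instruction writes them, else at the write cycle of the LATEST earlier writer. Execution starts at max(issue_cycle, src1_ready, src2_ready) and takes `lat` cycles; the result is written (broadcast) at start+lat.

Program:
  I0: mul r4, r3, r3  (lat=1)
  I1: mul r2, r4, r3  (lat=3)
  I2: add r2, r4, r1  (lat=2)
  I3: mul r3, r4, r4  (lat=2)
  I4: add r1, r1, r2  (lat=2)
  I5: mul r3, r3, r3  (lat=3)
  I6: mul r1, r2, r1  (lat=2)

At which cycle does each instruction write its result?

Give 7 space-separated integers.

I0 mul r4: issue@1 deps=(None,None) exec_start@1 write@2
I1 mul r2: issue@2 deps=(0,None) exec_start@2 write@5
I2 add r2: issue@3 deps=(0,None) exec_start@3 write@5
I3 mul r3: issue@4 deps=(0,0) exec_start@4 write@6
I4 add r1: issue@5 deps=(None,2) exec_start@5 write@7
I5 mul r3: issue@6 deps=(3,3) exec_start@6 write@9
I6 mul r1: issue@7 deps=(2,4) exec_start@7 write@9

Answer: 2 5 5 6 7 9 9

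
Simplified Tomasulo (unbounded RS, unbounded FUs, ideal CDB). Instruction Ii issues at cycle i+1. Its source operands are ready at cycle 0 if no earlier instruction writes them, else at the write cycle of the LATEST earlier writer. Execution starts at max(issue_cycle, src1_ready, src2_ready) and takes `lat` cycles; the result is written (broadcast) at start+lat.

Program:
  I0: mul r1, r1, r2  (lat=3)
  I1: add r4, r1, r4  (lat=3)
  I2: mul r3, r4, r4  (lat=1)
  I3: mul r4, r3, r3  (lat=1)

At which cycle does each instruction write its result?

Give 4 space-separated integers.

I0 mul r1: issue@1 deps=(None,None) exec_start@1 write@4
I1 add r4: issue@2 deps=(0,None) exec_start@4 write@7
I2 mul r3: issue@3 deps=(1,1) exec_start@7 write@8
I3 mul r4: issue@4 deps=(2,2) exec_start@8 write@9

Answer: 4 7 8 9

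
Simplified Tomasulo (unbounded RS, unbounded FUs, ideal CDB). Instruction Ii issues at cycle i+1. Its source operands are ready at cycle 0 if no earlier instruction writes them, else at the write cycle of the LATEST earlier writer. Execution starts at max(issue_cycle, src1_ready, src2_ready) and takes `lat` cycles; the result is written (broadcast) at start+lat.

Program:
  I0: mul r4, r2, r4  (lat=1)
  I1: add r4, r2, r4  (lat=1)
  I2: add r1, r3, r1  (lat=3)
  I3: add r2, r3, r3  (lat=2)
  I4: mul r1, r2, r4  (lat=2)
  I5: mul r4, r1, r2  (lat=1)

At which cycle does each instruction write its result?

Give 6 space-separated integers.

Answer: 2 3 6 6 8 9

Derivation:
I0 mul r4: issue@1 deps=(None,None) exec_start@1 write@2
I1 add r4: issue@2 deps=(None,0) exec_start@2 write@3
I2 add r1: issue@3 deps=(None,None) exec_start@3 write@6
I3 add r2: issue@4 deps=(None,None) exec_start@4 write@6
I4 mul r1: issue@5 deps=(3,1) exec_start@6 write@8
I5 mul r4: issue@6 deps=(4,3) exec_start@8 write@9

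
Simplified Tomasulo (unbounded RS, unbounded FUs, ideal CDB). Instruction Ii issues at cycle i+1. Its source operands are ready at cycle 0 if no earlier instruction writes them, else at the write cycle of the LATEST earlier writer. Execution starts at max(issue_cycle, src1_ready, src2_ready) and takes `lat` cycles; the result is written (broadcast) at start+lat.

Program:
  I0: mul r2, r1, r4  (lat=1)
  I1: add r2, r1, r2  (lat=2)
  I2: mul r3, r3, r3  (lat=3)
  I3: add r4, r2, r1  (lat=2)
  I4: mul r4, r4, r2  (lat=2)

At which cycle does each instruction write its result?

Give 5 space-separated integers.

Answer: 2 4 6 6 8

Derivation:
I0 mul r2: issue@1 deps=(None,None) exec_start@1 write@2
I1 add r2: issue@2 deps=(None,0) exec_start@2 write@4
I2 mul r3: issue@3 deps=(None,None) exec_start@3 write@6
I3 add r4: issue@4 deps=(1,None) exec_start@4 write@6
I4 mul r4: issue@5 deps=(3,1) exec_start@6 write@8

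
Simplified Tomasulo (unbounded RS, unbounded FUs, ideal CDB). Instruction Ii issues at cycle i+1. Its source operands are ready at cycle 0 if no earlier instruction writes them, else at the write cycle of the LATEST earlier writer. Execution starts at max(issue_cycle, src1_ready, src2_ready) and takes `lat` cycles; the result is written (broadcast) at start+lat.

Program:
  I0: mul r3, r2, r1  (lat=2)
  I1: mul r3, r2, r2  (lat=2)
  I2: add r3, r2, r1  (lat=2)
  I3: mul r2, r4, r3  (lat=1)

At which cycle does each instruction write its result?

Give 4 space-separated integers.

Answer: 3 4 5 6

Derivation:
I0 mul r3: issue@1 deps=(None,None) exec_start@1 write@3
I1 mul r3: issue@2 deps=(None,None) exec_start@2 write@4
I2 add r3: issue@3 deps=(None,None) exec_start@3 write@5
I3 mul r2: issue@4 deps=(None,2) exec_start@5 write@6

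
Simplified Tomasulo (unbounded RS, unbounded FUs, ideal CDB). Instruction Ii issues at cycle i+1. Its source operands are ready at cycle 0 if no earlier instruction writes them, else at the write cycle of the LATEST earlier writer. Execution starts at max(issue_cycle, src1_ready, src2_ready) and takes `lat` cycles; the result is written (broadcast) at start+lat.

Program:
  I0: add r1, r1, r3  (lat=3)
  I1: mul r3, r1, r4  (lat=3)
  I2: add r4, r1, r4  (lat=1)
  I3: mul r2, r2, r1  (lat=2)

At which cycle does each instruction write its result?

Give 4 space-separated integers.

I0 add r1: issue@1 deps=(None,None) exec_start@1 write@4
I1 mul r3: issue@2 deps=(0,None) exec_start@4 write@7
I2 add r4: issue@3 deps=(0,None) exec_start@4 write@5
I3 mul r2: issue@4 deps=(None,0) exec_start@4 write@6

Answer: 4 7 5 6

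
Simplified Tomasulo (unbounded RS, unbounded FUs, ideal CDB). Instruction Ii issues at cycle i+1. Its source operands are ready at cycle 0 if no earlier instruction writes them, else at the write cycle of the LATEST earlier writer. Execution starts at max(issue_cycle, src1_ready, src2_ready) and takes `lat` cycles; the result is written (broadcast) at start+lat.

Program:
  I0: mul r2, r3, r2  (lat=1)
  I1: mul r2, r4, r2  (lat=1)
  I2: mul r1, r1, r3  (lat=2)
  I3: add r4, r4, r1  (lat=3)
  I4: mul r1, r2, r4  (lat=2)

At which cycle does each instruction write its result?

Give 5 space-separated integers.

Answer: 2 3 5 8 10

Derivation:
I0 mul r2: issue@1 deps=(None,None) exec_start@1 write@2
I1 mul r2: issue@2 deps=(None,0) exec_start@2 write@3
I2 mul r1: issue@3 deps=(None,None) exec_start@3 write@5
I3 add r4: issue@4 deps=(None,2) exec_start@5 write@8
I4 mul r1: issue@5 deps=(1,3) exec_start@8 write@10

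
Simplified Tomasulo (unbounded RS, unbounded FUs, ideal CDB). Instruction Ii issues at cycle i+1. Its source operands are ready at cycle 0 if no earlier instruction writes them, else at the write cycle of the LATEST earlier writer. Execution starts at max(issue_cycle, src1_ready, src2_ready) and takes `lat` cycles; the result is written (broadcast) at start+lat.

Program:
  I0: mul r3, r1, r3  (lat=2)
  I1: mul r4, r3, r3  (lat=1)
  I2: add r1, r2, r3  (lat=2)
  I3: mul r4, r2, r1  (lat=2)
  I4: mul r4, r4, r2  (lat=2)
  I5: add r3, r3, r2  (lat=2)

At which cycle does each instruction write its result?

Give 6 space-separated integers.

Answer: 3 4 5 7 9 8

Derivation:
I0 mul r3: issue@1 deps=(None,None) exec_start@1 write@3
I1 mul r4: issue@2 deps=(0,0) exec_start@3 write@4
I2 add r1: issue@3 deps=(None,0) exec_start@3 write@5
I3 mul r4: issue@4 deps=(None,2) exec_start@5 write@7
I4 mul r4: issue@5 deps=(3,None) exec_start@7 write@9
I5 add r3: issue@6 deps=(0,None) exec_start@6 write@8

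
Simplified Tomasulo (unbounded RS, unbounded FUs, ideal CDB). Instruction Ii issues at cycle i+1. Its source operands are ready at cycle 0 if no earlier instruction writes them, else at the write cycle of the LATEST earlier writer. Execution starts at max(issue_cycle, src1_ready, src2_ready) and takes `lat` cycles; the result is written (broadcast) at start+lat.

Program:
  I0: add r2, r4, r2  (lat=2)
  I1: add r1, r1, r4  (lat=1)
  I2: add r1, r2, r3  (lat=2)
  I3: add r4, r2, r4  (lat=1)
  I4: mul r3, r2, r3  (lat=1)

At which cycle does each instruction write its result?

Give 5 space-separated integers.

Answer: 3 3 5 5 6

Derivation:
I0 add r2: issue@1 deps=(None,None) exec_start@1 write@3
I1 add r1: issue@2 deps=(None,None) exec_start@2 write@3
I2 add r1: issue@3 deps=(0,None) exec_start@3 write@5
I3 add r4: issue@4 deps=(0,None) exec_start@4 write@5
I4 mul r3: issue@5 deps=(0,None) exec_start@5 write@6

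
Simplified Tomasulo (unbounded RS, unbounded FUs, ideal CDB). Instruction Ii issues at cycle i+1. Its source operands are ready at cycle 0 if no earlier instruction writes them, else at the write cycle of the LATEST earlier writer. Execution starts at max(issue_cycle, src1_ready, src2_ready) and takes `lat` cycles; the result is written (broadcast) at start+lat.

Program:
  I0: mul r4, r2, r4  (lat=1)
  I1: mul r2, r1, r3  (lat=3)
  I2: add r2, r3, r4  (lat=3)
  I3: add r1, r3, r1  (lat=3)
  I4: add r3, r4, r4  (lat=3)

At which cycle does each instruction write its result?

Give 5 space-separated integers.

Answer: 2 5 6 7 8

Derivation:
I0 mul r4: issue@1 deps=(None,None) exec_start@1 write@2
I1 mul r2: issue@2 deps=(None,None) exec_start@2 write@5
I2 add r2: issue@3 deps=(None,0) exec_start@3 write@6
I3 add r1: issue@4 deps=(None,None) exec_start@4 write@7
I4 add r3: issue@5 deps=(0,0) exec_start@5 write@8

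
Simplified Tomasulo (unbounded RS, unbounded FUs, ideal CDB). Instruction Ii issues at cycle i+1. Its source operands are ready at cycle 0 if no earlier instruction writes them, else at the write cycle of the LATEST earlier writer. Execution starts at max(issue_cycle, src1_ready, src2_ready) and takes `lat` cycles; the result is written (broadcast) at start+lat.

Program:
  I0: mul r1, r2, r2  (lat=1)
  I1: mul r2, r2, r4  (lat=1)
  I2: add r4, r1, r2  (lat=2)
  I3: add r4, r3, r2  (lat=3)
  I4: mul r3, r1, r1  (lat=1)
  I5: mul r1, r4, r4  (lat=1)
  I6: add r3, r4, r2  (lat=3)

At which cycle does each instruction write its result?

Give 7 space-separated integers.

Answer: 2 3 5 7 6 8 10

Derivation:
I0 mul r1: issue@1 deps=(None,None) exec_start@1 write@2
I1 mul r2: issue@2 deps=(None,None) exec_start@2 write@3
I2 add r4: issue@3 deps=(0,1) exec_start@3 write@5
I3 add r4: issue@4 deps=(None,1) exec_start@4 write@7
I4 mul r3: issue@5 deps=(0,0) exec_start@5 write@6
I5 mul r1: issue@6 deps=(3,3) exec_start@7 write@8
I6 add r3: issue@7 deps=(3,1) exec_start@7 write@10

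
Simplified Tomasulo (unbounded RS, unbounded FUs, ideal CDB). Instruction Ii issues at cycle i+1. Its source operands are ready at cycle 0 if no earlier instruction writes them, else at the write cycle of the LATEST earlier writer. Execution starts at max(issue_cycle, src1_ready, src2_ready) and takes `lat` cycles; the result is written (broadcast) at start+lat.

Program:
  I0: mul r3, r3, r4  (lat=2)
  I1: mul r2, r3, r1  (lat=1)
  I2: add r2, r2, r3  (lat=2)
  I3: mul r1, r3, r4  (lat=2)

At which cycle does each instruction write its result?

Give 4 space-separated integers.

I0 mul r3: issue@1 deps=(None,None) exec_start@1 write@3
I1 mul r2: issue@2 deps=(0,None) exec_start@3 write@4
I2 add r2: issue@3 deps=(1,0) exec_start@4 write@6
I3 mul r1: issue@4 deps=(0,None) exec_start@4 write@6

Answer: 3 4 6 6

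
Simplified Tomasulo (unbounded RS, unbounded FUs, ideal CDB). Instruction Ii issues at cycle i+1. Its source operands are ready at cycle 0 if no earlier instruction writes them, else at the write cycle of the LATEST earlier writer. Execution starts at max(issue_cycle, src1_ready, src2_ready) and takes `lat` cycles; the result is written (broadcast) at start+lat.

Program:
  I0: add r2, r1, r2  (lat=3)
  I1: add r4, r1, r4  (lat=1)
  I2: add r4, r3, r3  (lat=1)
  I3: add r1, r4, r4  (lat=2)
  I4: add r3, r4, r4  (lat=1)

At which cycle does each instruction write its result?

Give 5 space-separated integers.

Answer: 4 3 4 6 6

Derivation:
I0 add r2: issue@1 deps=(None,None) exec_start@1 write@4
I1 add r4: issue@2 deps=(None,None) exec_start@2 write@3
I2 add r4: issue@3 deps=(None,None) exec_start@3 write@4
I3 add r1: issue@4 deps=(2,2) exec_start@4 write@6
I4 add r3: issue@5 deps=(2,2) exec_start@5 write@6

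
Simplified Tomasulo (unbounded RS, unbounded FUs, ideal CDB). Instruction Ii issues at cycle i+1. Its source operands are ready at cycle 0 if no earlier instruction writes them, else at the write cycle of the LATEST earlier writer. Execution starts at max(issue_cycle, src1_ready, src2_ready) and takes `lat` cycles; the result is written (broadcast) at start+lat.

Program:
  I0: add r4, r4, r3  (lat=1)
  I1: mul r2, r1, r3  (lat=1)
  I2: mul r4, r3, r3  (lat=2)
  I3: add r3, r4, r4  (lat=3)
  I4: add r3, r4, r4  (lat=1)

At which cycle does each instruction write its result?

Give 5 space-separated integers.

I0 add r4: issue@1 deps=(None,None) exec_start@1 write@2
I1 mul r2: issue@2 deps=(None,None) exec_start@2 write@3
I2 mul r4: issue@3 deps=(None,None) exec_start@3 write@5
I3 add r3: issue@4 deps=(2,2) exec_start@5 write@8
I4 add r3: issue@5 deps=(2,2) exec_start@5 write@6

Answer: 2 3 5 8 6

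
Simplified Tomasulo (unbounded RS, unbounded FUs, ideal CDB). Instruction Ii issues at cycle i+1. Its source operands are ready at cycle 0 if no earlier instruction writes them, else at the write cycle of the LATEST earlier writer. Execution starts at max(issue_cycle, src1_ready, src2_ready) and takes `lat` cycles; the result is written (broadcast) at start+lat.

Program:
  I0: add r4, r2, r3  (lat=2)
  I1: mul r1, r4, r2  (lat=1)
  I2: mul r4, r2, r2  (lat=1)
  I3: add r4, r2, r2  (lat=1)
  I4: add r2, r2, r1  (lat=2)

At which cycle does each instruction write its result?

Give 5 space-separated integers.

I0 add r4: issue@1 deps=(None,None) exec_start@1 write@3
I1 mul r1: issue@2 deps=(0,None) exec_start@3 write@4
I2 mul r4: issue@3 deps=(None,None) exec_start@3 write@4
I3 add r4: issue@4 deps=(None,None) exec_start@4 write@5
I4 add r2: issue@5 deps=(None,1) exec_start@5 write@7

Answer: 3 4 4 5 7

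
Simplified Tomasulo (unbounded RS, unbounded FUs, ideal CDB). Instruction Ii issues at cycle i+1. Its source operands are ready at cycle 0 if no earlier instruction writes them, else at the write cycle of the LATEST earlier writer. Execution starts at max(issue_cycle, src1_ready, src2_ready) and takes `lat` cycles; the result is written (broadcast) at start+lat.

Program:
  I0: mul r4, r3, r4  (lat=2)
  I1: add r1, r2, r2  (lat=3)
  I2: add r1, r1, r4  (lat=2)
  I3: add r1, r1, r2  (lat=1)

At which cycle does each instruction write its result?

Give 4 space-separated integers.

I0 mul r4: issue@1 deps=(None,None) exec_start@1 write@3
I1 add r1: issue@2 deps=(None,None) exec_start@2 write@5
I2 add r1: issue@3 deps=(1,0) exec_start@5 write@7
I3 add r1: issue@4 deps=(2,None) exec_start@7 write@8

Answer: 3 5 7 8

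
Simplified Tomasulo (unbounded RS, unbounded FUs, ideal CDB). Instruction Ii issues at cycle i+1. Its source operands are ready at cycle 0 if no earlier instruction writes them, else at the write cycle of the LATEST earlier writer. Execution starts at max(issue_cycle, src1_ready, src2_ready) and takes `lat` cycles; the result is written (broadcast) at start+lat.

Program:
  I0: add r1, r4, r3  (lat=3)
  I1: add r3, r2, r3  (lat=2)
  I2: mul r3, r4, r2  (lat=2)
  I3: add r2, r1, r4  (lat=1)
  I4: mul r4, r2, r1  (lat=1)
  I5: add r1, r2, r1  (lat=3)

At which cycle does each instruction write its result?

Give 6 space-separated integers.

Answer: 4 4 5 5 6 9

Derivation:
I0 add r1: issue@1 deps=(None,None) exec_start@1 write@4
I1 add r3: issue@2 deps=(None,None) exec_start@2 write@4
I2 mul r3: issue@3 deps=(None,None) exec_start@3 write@5
I3 add r2: issue@4 deps=(0,None) exec_start@4 write@5
I4 mul r4: issue@5 deps=(3,0) exec_start@5 write@6
I5 add r1: issue@6 deps=(3,0) exec_start@6 write@9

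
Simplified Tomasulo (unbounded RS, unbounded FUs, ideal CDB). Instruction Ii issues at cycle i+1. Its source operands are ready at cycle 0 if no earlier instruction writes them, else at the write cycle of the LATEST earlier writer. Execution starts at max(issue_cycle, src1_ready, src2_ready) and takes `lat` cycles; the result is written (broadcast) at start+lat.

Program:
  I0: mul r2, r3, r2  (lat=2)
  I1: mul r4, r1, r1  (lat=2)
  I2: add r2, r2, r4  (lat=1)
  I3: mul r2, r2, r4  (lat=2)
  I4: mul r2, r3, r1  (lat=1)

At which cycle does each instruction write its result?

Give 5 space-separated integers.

Answer: 3 4 5 7 6

Derivation:
I0 mul r2: issue@1 deps=(None,None) exec_start@1 write@3
I1 mul r4: issue@2 deps=(None,None) exec_start@2 write@4
I2 add r2: issue@3 deps=(0,1) exec_start@4 write@5
I3 mul r2: issue@4 deps=(2,1) exec_start@5 write@7
I4 mul r2: issue@5 deps=(None,None) exec_start@5 write@6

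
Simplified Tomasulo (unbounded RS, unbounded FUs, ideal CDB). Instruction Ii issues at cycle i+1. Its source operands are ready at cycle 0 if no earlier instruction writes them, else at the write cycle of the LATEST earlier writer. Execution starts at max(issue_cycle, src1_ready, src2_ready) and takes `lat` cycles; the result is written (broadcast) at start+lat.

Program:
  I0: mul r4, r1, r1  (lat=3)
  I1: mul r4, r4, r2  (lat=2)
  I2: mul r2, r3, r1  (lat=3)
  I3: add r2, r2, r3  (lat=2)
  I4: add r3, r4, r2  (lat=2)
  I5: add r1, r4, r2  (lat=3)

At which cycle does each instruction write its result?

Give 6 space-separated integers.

I0 mul r4: issue@1 deps=(None,None) exec_start@1 write@4
I1 mul r4: issue@2 deps=(0,None) exec_start@4 write@6
I2 mul r2: issue@3 deps=(None,None) exec_start@3 write@6
I3 add r2: issue@4 deps=(2,None) exec_start@6 write@8
I4 add r3: issue@5 deps=(1,3) exec_start@8 write@10
I5 add r1: issue@6 deps=(1,3) exec_start@8 write@11

Answer: 4 6 6 8 10 11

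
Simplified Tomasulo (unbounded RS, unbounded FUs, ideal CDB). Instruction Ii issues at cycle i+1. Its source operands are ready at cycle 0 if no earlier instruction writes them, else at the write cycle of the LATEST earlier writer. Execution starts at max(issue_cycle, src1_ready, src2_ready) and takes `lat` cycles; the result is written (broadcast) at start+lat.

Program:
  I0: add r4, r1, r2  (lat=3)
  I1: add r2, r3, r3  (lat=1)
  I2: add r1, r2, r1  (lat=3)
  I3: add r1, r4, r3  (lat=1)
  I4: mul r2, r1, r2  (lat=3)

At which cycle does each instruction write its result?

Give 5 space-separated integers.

I0 add r4: issue@1 deps=(None,None) exec_start@1 write@4
I1 add r2: issue@2 deps=(None,None) exec_start@2 write@3
I2 add r1: issue@3 deps=(1,None) exec_start@3 write@6
I3 add r1: issue@4 deps=(0,None) exec_start@4 write@5
I4 mul r2: issue@5 deps=(3,1) exec_start@5 write@8

Answer: 4 3 6 5 8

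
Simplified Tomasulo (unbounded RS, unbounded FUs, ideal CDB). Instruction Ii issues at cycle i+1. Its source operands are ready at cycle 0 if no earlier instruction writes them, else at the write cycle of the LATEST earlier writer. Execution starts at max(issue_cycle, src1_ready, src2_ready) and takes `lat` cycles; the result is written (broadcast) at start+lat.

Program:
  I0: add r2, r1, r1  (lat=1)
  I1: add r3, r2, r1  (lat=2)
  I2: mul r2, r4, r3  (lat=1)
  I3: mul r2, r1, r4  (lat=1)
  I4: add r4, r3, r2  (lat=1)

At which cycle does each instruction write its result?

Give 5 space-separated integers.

Answer: 2 4 5 5 6

Derivation:
I0 add r2: issue@1 deps=(None,None) exec_start@1 write@2
I1 add r3: issue@2 deps=(0,None) exec_start@2 write@4
I2 mul r2: issue@3 deps=(None,1) exec_start@4 write@5
I3 mul r2: issue@4 deps=(None,None) exec_start@4 write@5
I4 add r4: issue@5 deps=(1,3) exec_start@5 write@6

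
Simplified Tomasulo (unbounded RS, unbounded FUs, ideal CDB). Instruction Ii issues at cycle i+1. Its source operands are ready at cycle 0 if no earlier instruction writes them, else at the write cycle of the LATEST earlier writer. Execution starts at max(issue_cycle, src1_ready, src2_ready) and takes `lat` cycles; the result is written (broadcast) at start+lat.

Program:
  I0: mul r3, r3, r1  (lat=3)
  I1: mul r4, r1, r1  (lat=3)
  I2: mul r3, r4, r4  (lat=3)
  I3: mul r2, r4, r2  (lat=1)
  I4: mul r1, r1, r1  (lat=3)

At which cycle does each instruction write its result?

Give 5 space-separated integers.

Answer: 4 5 8 6 8

Derivation:
I0 mul r3: issue@1 deps=(None,None) exec_start@1 write@4
I1 mul r4: issue@2 deps=(None,None) exec_start@2 write@5
I2 mul r3: issue@3 deps=(1,1) exec_start@5 write@8
I3 mul r2: issue@4 deps=(1,None) exec_start@5 write@6
I4 mul r1: issue@5 deps=(None,None) exec_start@5 write@8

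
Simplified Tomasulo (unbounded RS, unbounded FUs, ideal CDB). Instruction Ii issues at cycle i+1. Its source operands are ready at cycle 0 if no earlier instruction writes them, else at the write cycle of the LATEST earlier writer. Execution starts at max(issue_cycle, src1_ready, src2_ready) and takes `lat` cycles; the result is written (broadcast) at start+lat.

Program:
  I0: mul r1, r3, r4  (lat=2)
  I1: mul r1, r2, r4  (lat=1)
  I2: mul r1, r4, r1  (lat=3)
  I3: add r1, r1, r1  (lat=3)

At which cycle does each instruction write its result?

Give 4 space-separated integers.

Answer: 3 3 6 9

Derivation:
I0 mul r1: issue@1 deps=(None,None) exec_start@1 write@3
I1 mul r1: issue@2 deps=(None,None) exec_start@2 write@3
I2 mul r1: issue@3 deps=(None,1) exec_start@3 write@6
I3 add r1: issue@4 deps=(2,2) exec_start@6 write@9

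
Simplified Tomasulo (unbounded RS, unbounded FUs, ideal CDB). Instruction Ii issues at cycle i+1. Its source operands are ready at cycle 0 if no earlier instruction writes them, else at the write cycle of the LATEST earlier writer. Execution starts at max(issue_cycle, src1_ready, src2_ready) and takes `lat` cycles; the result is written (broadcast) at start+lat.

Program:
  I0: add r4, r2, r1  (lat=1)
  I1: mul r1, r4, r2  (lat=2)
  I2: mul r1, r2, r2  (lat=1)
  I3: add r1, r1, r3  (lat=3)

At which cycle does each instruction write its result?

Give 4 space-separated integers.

Answer: 2 4 4 7

Derivation:
I0 add r4: issue@1 deps=(None,None) exec_start@1 write@2
I1 mul r1: issue@2 deps=(0,None) exec_start@2 write@4
I2 mul r1: issue@3 deps=(None,None) exec_start@3 write@4
I3 add r1: issue@4 deps=(2,None) exec_start@4 write@7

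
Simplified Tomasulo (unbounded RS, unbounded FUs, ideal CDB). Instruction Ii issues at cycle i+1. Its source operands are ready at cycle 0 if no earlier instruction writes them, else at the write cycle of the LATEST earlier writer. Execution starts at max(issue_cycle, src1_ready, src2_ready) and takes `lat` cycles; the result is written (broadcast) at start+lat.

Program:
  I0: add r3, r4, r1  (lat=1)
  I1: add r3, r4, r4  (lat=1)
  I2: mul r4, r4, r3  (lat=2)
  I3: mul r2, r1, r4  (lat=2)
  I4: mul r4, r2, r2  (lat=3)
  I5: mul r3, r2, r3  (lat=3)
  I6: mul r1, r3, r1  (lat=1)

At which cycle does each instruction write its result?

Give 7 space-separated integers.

I0 add r3: issue@1 deps=(None,None) exec_start@1 write@2
I1 add r3: issue@2 deps=(None,None) exec_start@2 write@3
I2 mul r4: issue@3 deps=(None,1) exec_start@3 write@5
I3 mul r2: issue@4 deps=(None,2) exec_start@5 write@7
I4 mul r4: issue@5 deps=(3,3) exec_start@7 write@10
I5 mul r3: issue@6 deps=(3,1) exec_start@7 write@10
I6 mul r1: issue@7 deps=(5,None) exec_start@10 write@11

Answer: 2 3 5 7 10 10 11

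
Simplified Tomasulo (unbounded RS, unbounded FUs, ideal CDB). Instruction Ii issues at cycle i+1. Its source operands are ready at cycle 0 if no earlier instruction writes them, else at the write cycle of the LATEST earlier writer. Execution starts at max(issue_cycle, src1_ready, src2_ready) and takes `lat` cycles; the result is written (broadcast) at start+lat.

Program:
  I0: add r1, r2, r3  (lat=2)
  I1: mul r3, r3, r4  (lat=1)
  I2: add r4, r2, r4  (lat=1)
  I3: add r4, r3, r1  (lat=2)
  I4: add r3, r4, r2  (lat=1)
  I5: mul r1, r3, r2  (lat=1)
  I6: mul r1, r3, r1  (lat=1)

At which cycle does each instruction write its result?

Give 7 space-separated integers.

I0 add r1: issue@1 deps=(None,None) exec_start@1 write@3
I1 mul r3: issue@2 deps=(None,None) exec_start@2 write@3
I2 add r4: issue@3 deps=(None,None) exec_start@3 write@4
I3 add r4: issue@4 deps=(1,0) exec_start@4 write@6
I4 add r3: issue@5 deps=(3,None) exec_start@6 write@7
I5 mul r1: issue@6 deps=(4,None) exec_start@7 write@8
I6 mul r1: issue@7 deps=(4,5) exec_start@8 write@9

Answer: 3 3 4 6 7 8 9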